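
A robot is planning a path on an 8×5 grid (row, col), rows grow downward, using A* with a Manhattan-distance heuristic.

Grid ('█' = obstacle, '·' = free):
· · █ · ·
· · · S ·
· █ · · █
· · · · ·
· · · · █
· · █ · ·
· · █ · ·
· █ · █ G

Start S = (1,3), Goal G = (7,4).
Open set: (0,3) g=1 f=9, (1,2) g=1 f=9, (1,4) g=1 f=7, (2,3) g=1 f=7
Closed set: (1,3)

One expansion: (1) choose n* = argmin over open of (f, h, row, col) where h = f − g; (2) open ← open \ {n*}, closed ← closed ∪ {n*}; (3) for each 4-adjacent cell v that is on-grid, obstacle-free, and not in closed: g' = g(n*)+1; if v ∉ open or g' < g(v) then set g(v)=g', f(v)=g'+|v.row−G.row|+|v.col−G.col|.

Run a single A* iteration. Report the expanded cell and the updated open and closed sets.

expanded=(1,4); open=[(0,3) g=1 f=9, (0,4) g=2 f=9, (1,2) g=1 f=9, (2,3) g=1 f=7]; closed=[(1,3), (1,4)]

step 1: expand (1,4) (f=7, h=6) → closed; open now [(0,3) g=1 f=9, (0,4) g=2 f=9, (1,2) g=1 f=9, (2,3) g=1 f=7]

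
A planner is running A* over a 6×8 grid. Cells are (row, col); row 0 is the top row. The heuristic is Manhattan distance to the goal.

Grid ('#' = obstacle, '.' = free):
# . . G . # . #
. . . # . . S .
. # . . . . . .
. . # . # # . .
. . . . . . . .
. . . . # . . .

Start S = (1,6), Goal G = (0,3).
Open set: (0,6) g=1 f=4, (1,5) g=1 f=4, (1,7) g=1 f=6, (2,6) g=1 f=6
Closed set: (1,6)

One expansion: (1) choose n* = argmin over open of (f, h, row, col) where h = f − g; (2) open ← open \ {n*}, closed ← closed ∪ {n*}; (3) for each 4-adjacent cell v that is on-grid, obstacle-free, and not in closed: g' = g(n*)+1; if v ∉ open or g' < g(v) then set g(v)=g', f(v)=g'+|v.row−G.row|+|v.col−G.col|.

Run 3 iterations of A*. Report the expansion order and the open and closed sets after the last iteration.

order=[(0,6) → (1,5) → (1,4)]; open=[(0,4) g=3 f=4, (1,7) g=1 f=6, (2,4) g=3 f=6, (2,5) g=2 f=6, (2,6) g=1 f=6]; closed=[(0,6), (1,4), (1,5), (1,6)]

step 1: expand (0,6) (f=4, h=3) → closed; open now [(1,5) g=1 f=4, (1,7) g=1 f=6, (2,6) g=1 f=6]
step 2: expand (1,5) (f=4, h=3) → closed; open now [(1,4) g=2 f=4, (1,7) g=1 f=6, (2,5) g=2 f=6, (2,6) g=1 f=6]
step 3: expand (1,4) (f=4, h=2) → closed; open now [(0,4) g=3 f=4, (1,7) g=1 f=6, (2,4) g=3 f=6, (2,5) g=2 f=6, (2,6) g=1 f=6]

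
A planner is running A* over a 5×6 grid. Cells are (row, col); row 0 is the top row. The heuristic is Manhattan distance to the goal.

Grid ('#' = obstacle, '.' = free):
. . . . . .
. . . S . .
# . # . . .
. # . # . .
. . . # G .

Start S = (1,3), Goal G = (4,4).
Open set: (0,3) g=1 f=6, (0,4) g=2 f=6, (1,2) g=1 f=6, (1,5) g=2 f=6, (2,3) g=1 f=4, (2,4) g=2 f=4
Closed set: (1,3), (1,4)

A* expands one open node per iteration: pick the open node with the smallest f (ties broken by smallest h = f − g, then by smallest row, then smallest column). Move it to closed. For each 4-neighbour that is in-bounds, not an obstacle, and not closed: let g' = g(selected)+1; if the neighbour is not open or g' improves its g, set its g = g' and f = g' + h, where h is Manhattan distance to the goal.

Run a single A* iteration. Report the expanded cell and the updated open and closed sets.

expanded=(2,4); open=[(0,3) g=1 f=6, (0,4) g=2 f=6, (1,2) g=1 f=6, (1,5) g=2 f=6, (2,3) g=1 f=4, (2,5) g=3 f=6, (3,4) g=3 f=4]; closed=[(1,3), (1,4), (2,4)]

step 1: expand (2,4) (f=4, h=2) → closed; open now [(0,3) g=1 f=6, (0,4) g=2 f=6, (1,2) g=1 f=6, (1,5) g=2 f=6, (2,3) g=1 f=4, (2,5) g=3 f=6, (3,4) g=3 f=4]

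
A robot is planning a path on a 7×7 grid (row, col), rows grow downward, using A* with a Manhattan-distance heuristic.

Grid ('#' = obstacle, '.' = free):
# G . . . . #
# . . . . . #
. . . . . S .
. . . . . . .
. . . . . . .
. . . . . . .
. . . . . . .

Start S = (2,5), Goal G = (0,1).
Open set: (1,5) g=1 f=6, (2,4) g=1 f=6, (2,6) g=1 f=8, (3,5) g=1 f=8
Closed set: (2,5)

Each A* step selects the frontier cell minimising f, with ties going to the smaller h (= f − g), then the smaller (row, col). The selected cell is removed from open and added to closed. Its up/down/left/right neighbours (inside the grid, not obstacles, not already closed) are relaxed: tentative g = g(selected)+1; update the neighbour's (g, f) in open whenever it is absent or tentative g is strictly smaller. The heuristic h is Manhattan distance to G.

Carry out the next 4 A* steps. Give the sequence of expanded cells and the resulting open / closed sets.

step 1: expand (1,5) (f=6, h=5) → closed; open now [(0,5) g=2 f=6, (1,4) g=2 f=6, (2,4) g=1 f=6, (2,6) g=1 f=8, (3,5) g=1 f=8]
step 2: expand (0,5) (f=6, h=4) → closed; open now [(0,4) g=3 f=6, (1,4) g=2 f=6, (2,4) g=1 f=6, (2,6) g=1 f=8, (3,5) g=1 f=8]
step 3: expand (0,4) (f=6, h=3) → closed; open now [(0,3) g=4 f=6, (1,4) g=2 f=6, (2,4) g=1 f=6, (2,6) g=1 f=8, (3,5) g=1 f=8]
step 4: expand (0,3) (f=6, h=2) → closed; open now [(0,2) g=5 f=6, (1,3) g=5 f=8, (1,4) g=2 f=6, (2,4) g=1 f=6, (2,6) g=1 f=8, (3,5) g=1 f=8]

order=[(1,5) → (0,5) → (0,4) → (0,3)]; open=[(0,2) g=5 f=6, (1,3) g=5 f=8, (1,4) g=2 f=6, (2,4) g=1 f=6, (2,6) g=1 f=8, (3,5) g=1 f=8]; closed=[(0,3), (0,4), (0,5), (1,5), (2,5)]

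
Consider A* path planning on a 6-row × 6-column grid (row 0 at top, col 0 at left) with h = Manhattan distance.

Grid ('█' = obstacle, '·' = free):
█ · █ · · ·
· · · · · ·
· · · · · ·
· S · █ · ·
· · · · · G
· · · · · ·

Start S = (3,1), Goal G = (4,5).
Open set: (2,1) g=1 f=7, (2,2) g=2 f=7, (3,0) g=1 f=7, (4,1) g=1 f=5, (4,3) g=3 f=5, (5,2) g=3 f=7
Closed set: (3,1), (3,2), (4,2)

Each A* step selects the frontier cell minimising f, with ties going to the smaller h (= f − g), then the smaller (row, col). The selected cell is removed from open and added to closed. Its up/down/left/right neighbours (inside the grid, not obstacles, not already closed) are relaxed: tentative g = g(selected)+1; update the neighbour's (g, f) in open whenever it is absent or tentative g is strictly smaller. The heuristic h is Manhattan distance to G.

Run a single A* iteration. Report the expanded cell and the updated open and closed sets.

step 1: expand (4,3) (f=5, h=2) → closed; open now [(2,1) g=1 f=7, (2,2) g=2 f=7, (3,0) g=1 f=7, (4,1) g=1 f=5, (4,4) g=4 f=5, (5,2) g=3 f=7, (5,3) g=4 f=7]

expanded=(4,3); open=[(2,1) g=1 f=7, (2,2) g=2 f=7, (3,0) g=1 f=7, (4,1) g=1 f=5, (4,4) g=4 f=5, (5,2) g=3 f=7, (5,3) g=4 f=7]; closed=[(3,1), (3,2), (4,2), (4,3)]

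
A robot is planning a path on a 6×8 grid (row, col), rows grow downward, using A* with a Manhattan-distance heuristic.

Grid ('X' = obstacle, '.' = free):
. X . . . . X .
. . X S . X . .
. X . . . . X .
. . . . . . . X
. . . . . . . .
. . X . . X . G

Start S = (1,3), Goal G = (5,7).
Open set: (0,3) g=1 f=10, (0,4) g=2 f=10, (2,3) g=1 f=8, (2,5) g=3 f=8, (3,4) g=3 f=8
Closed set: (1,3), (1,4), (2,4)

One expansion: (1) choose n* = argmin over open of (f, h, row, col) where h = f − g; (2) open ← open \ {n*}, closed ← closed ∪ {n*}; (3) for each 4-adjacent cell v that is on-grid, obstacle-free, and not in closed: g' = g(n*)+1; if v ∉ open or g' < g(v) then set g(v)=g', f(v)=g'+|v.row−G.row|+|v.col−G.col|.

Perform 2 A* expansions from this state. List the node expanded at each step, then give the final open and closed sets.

step 1: expand (2,5) (f=8, h=5) → closed; open now [(0,3) g=1 f=10, (0,4) g=2 f=10, (2,3) g=1 f=8, (3,4) g=3 f=8, (3,5) g=4 f=8]
step 2: expand (3,5) (f=8, h=4) → closed; open now [(0,3) g=1 f=10, (0,4) g=2 f=10, (2,3) g=1 f=8, (3,4) g=3 f=8, (3,6) g=5 f=8, (4,5) g=5 f=8]

order=[(2,5) → (3,5)]; open=[(0,3) g=1 f=10, (0,4) g=2 f=10, (2,3) g=1 f=8, (3,4) g=3 f=8, (3,6) g=5 f=8, (4,5) g=5 f=8]; closed=[(1,3), (1,4), (2,4), (2,5), (3,5)]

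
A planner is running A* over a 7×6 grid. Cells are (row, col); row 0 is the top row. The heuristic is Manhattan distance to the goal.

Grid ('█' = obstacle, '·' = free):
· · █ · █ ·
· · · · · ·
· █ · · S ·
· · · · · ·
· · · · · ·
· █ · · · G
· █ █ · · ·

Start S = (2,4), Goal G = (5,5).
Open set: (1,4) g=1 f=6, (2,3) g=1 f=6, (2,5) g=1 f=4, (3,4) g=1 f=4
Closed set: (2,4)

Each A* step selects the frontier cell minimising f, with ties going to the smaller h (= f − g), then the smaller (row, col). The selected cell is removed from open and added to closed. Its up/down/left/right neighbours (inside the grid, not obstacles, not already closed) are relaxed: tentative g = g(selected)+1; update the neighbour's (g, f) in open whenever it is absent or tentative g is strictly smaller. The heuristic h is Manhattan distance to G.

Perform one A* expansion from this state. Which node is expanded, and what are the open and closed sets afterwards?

expanded=(2,5); open=[(1,4) g=1 f=6, (1,5) g=2 f=6, (2,3) g=1 f=6, (3,4) g=1 f=4, (3,5) g=2 f=4]; closed=[(2,4), (2,5)]

step 1: expand (2,5) (f=4, h=3) → closed; open now [(1,4) g=1 f=6, (1,5) g=2 f=6, (2,3) g=1 f=6, (3,4) g=1 f=4, (3,5) g=2 f=4]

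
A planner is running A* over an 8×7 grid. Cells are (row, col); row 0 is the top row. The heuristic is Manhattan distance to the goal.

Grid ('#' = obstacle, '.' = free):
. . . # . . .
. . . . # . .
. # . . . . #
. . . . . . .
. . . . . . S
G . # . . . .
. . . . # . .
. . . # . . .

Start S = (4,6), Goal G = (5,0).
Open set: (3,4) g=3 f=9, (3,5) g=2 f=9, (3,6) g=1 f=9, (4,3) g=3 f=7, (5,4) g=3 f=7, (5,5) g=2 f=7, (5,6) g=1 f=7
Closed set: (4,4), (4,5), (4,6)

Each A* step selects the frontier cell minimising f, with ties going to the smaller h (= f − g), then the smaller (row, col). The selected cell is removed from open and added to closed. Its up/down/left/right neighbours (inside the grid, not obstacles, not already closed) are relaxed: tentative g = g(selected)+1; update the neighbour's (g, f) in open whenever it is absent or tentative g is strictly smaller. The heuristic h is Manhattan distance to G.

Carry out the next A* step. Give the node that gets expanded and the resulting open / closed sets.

step 1: expand (4,3) (f=7, h=4) → closed; open now [(3,3) g=4 f=9, (3,4) g=3 f=9, (3,5) g=2 f=9, (3,6) g=1 f=9, (4,2) g=4 f=7, (5,3) g=4 f=7, (5,4) g=3 f=7, (5,5) g=2 f=7, (5,6) g=1 f=7]

expanded=(4,3); open=[(3,3) g=4 f=9, (3,4) g=3 f=9, (3,5) g=2 f=9, (3,6) g=1 f=9, (4,2) g=4 f=7, (5,3) g=4 f=7, (5,4) g=3 f=7, (5,5) g=2 f=7, (5,6) g=1 f=7]; closed=[(4,3), (4,4), (4,5), (4,6)]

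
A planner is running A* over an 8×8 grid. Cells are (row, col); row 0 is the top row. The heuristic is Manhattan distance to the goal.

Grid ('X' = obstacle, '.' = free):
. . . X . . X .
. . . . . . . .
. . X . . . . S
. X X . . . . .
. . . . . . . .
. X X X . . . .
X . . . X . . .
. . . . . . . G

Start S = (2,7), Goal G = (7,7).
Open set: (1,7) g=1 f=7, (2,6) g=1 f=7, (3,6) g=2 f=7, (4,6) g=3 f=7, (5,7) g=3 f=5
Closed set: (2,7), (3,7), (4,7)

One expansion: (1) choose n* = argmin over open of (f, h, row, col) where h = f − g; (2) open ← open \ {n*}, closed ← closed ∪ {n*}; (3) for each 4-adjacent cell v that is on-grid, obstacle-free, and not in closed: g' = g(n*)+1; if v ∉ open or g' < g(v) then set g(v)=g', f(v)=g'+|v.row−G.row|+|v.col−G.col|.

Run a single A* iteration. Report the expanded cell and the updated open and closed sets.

step 1: expand (5,7) (f=5, h=2) → closed; open now [(1,7) g=1 f=7, (2,6) g=1 f=7, (3,6) g=2 f=7, (4,6) g=3 f=7, (5,6) g=4 f=7, (6,7) g=4 f=5]

expanded=(5,7); open=[(1,7) g=1 f=7, (2,6) g=1 f=7, (3,6) g=2 f=7, (4,6) g=3 f=7, (5,6) g=4 f=7, (6,7) g=4 f=5]; closed=[(2,7), (3,7), (4,7), (5,7)]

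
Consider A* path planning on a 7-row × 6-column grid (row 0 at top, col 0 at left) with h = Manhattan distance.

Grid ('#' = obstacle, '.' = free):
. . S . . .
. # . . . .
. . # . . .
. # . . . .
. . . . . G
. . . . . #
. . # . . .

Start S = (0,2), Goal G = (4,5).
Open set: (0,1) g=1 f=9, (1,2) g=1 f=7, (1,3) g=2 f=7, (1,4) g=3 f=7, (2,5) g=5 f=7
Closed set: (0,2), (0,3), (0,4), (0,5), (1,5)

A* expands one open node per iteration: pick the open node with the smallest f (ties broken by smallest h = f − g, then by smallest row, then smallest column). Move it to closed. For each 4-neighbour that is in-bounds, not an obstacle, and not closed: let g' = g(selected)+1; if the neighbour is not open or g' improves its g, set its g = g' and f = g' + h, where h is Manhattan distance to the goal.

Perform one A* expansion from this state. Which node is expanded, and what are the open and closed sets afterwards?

step 1: expand (2,5) (f=7, h=2) → closed; open now [(0,1) g=1 f=9, (1,2) g=1 f=7, (1,3) g=2 f=7, (1,4) g=3 f=7, (2,4) g=6 f=9, (3,5) g=6 f=7]

expanded=(2,5); open=[(0,1) g=1 f=9, (1,2) g=1 f=7, (1,3) g=2 f=7, (1,4) g=3 f=7, (2,4) g=6 f=9, (3,5) g=6 f=7]; closed=[(0,2), (0,3), (0,4), (0,5), (1,5), (2,5)]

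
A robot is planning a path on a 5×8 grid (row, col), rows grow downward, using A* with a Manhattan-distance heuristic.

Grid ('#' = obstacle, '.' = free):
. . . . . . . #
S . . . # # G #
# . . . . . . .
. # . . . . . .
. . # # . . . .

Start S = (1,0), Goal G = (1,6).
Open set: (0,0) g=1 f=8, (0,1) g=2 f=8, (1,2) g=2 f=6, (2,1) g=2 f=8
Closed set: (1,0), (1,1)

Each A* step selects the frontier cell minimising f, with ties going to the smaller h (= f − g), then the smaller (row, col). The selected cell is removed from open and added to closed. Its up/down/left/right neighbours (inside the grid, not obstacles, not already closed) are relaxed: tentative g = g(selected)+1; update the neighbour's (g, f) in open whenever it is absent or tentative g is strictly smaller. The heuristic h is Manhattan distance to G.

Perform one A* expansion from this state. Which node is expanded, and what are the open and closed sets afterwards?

expanded=(1,2); open=[(0,0) g=1 f=8, (0,1) g=2 f=8, (0,2) g=3 f=8, (1,3) g=3 f=6, (2,1) g=2 f=8, (2,2) g=3 f=8]; closed=[(1,0), (1,1), (1,2)]

step 1: expand (1,2) (f=6, h=4) → closed; open now [(0,0) g=1 f=8, (0,1) g=2 f=8, (0,2) g=3 f=8, (1,3) g=3 f=6, (2,1) g=2 f=8, (2,2) g=3 f=8]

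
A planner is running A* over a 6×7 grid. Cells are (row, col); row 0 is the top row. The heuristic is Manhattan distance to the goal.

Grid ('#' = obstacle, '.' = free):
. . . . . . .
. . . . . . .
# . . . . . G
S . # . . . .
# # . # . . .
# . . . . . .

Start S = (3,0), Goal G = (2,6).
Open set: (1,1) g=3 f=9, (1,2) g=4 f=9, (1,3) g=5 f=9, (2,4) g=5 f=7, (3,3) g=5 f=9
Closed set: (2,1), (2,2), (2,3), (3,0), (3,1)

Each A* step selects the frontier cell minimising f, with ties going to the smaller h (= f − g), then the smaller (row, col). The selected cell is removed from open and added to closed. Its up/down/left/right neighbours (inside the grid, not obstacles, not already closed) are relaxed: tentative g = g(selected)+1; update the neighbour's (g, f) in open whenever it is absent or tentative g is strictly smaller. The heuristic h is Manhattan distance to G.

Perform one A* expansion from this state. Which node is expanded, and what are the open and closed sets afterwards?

step 1: expand (2,4) (f=7, h=2) → closed; open now [(1,1) g=3 f=9, (1,2) g=4 f=9, (1,3) g=5 f=9, (1,4) g=6 f=9, (2,5) g=6 f=7, (3,3) g=5 f=9, (3,4) g=6 f=9]

expanded=(2,4); open=[(1,1) g=3 f=9, (1,2) g=4 f=9, (1,3) g=5 f=9, (1,4) g=6 f=9, (2,5) g=6 f=7, (3,3) g=5 f=9, (3,4) g=6 f=9]; closed=[(2,1), (2,2), (2,3), (2,4), (3,0), (3,1)]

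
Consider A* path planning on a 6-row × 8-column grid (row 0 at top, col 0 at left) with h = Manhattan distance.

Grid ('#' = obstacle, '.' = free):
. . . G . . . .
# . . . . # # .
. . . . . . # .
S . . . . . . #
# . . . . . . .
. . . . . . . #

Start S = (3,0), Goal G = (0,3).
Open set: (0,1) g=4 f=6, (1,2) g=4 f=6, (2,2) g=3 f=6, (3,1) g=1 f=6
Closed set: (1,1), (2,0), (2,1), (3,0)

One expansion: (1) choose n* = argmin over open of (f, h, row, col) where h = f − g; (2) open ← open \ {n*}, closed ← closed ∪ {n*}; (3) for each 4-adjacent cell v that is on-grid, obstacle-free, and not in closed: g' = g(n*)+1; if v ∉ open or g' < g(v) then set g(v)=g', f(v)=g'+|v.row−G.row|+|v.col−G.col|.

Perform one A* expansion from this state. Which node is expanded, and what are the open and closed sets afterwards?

step 1: expand (0,1) (f=6, h=2) → closed; open now [(0,0) g=5 f=8, (0,2) g=5 f=6, (1,2) g=4 f=6, (2,2) g=3 f=6, (3,1) g=1 f=6]

expanded=(0,1); open=[(0,0) g=5 f=8, (0,2) g=5 f=6, (1,2) g=4 f=6, (2,2) g=3 f=6, (3,1) g=1 f=6]; closed=[(0,1), (1,1), (2,0), (2,1), (3,0)]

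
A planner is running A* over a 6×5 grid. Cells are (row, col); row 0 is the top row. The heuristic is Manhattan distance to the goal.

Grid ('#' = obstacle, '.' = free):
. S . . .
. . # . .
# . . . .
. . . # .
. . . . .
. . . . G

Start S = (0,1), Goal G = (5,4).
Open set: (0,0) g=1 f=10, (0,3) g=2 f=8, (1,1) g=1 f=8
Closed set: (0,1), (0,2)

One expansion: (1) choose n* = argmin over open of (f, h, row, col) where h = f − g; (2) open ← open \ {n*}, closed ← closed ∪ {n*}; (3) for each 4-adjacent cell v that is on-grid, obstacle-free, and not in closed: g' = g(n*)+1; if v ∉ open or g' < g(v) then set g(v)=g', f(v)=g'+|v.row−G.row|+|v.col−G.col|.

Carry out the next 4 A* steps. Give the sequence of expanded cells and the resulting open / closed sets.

order=[(0,3) → (0,4) → (1,4) → (2,4)]; open=[(0,0) g=1 f=10, (1,1) g=1 f=8, (1,3) g=3 f=8, (2,3) g=6 f=10, (3,4) g=6 f=8]; closed=[(0,1), (0,2), (0,3), (0,4), (1,4), (2,4)]

step 1: expand (0,3) (f=8, h=6) → closed; open now [(0,0) g=1 f=10, (0,4) g=3 f=8, (1,1) g=1 f=8, (1,3) g=3 f=8]
step 2: expand (0,4) (f=8, h=5) → closed; open now [(0,0) g=1 f=10, (1,1) g=1 f=8, (1,3) g=3 f=8, (1,4) g=4 f=8]
step 3: expand (1,4) (f=8, h=4) → closed; open now [(0,0) g=1 f=10, (1,1) g=1 f=8, (1,3) g=3 f=8, (2,4) g=5 f=8]
step 4: expand (2,4) (f=8, h=3) → closed; open now [(0,0) g=1 f=10, (1,1) g=1 f=8, (1,3) g=3 f=8, (2,3) g=6 f=10, (3,4) g=6 f=8]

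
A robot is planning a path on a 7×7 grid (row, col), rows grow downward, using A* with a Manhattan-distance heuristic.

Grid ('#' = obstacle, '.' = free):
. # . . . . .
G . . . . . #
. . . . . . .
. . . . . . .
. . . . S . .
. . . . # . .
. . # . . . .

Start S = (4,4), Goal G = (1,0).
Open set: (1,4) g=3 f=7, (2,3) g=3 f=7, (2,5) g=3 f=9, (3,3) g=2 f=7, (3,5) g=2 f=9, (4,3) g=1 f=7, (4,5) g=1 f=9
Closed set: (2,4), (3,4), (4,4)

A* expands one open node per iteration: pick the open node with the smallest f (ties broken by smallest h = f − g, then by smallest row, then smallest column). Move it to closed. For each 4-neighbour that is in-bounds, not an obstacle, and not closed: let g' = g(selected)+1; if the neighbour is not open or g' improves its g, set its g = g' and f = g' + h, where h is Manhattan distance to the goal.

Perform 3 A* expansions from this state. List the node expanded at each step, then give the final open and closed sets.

step 1: expand (1,4) (f=7, h=4) → closed; open now [(0,4) g=4 f=9, (1,3) g=4 f=7, (1,5) g=4 f=9, (2,3) g=3 f=7, (2,5) g=3 f=9, (3,3) g=2 f=7, (3,5) g=2 f=9, (4,3) g=1 f=7, (4,5) g=1 f=9]
step 2: expand (1,3) (f=7, h=3) → closed; open now [(0,3) g=5 f=9, (0,4) g=4 f=9, (1,2) g=5 f=7, (1,5) g=4 f=9, (2,3) g=3 f=7, (2,5) g=3 f=9, (3,3) g=2 f=7, (3,5) g=2 f=9, (4,3) g=1 f=7, (4,5) g=1 f=9]
step 3: expand (1,2) (f=7, h=2) → closed; open now [(0,2) g=6 f=9, (0,3) g=5 f=9, (0,4) g=4 f=9, (1,1) g=6 f=7, (1,5) g=4 f=9, (2,2) g=6 f=9, (2,3) g=3 f=7, (2,5) g=3 f=9, (3,3) g=2 f=7, (3,5) g=2 f=9, (4,3) g=1 f=7, (4,5) g=1 f=9]

order=[(1,4) → (1,3) → (1,2)]; open=[(0,2) g=6 f=9, (0,3) g=5 f=9, (0,4) g=4 f=9, (1,1) g=6 f=7, (1,5) g=4 f=9, (2,2) g=6 f=9, (2,3) g=3 f=7, (2,5) g=3 f=9, (3,3) g=2 f=7, (3,5) g=2 f=9, (4,3) g=1 f=7, (4,5) g=1 f=9]; closed=[(1,2), (1,3), (1,4), (2,4), (3,4), (4,4)]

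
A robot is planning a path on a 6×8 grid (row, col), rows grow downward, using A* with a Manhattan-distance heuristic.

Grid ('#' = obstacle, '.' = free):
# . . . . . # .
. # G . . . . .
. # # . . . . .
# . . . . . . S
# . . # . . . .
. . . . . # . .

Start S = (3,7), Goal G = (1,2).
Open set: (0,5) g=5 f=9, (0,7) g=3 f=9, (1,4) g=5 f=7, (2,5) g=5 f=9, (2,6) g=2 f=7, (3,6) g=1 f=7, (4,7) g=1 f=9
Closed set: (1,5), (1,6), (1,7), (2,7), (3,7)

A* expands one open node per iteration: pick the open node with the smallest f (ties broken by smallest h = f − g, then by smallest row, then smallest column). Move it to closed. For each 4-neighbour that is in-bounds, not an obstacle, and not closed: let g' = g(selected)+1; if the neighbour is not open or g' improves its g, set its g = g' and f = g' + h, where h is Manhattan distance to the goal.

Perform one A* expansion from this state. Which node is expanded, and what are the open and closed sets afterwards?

expanded=(1,4); open=[(0,4) g=6 f=9, (0,5) g=5 f=9, (0,7) g=3 f=9, (1,3) g=6 f=7, (2,4) g=6 f=9, (2,5) g=5 f=9, (2,6) g=2 f=7, (3,6) g=1 f=7, (4,7) g=1 f=9]; closed=[(1,4), (1,5), (1,6), (1,7), (2,7), (3,7)]

step 1: expand (1,4) (f=7, h=2) → closed; open now [(0,4) g=6 f=9, (0,5) g=5 f=9, (0,7) g=3 f=9, (1,3) g=6 f=7, (2,4) g=6 f=9, (2,5) g=5 f=9, (2,6) g=2 f=7, (3,6) g=1 f=7, (4,7) g=1 f=9]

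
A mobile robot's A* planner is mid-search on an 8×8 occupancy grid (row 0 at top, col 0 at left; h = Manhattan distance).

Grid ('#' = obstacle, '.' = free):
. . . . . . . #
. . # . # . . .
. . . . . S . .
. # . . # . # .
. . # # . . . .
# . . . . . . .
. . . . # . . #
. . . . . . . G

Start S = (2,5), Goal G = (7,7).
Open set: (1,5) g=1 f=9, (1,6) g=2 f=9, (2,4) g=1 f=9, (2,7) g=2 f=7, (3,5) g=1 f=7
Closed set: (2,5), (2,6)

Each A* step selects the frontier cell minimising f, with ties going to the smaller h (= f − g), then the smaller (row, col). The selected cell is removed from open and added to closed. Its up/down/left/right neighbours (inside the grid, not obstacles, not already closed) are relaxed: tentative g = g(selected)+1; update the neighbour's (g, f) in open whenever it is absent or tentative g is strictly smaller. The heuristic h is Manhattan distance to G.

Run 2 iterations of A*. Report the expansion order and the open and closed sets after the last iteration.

order=[(2,7) → (3,7)]; open=[(1,5) g=1 f=9, (1,6) g=2 f=9, (1,7) g=3 f=9, (2,4) g=1 f=9, (3,5) g=1 f=7, (4,7) g=4 f=7]; closed=[(2,5), (2,6), (2,7), (3,7)]

step 1: expand (2,7) (f=7, h=5) → closed; open now [(1,5) g=1 f=9, (1,6) g=2 f=9, (1,7) g=3 f=9, (2,4) g=1 f=9, (3,5) g=1 f=7, (3,7) g=3 f=7]
step 2: expand (3,7) (f=7, h=4) → closed; open now [(1,5) g=1 f=9, (1,6) g=2 f=9, (1,7) g=3 f=9, (2,4) g=1 f=9, (3,5) g=1 f=7, (4,7) g=4 f=7]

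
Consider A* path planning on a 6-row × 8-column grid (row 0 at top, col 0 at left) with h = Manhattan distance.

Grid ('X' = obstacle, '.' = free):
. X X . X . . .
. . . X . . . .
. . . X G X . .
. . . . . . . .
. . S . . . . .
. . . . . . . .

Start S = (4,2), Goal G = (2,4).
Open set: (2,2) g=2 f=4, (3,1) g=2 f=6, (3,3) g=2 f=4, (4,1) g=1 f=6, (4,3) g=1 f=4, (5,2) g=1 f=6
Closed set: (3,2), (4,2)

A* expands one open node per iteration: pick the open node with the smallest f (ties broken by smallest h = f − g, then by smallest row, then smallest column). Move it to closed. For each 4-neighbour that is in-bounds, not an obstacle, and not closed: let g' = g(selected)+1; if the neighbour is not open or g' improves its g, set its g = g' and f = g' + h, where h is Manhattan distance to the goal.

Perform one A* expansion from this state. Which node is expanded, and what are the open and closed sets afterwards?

step 1: expand (2,2) (f=4, h=2) → closed; open now [(1,2) g=3 f=6, (2,1) g=3 f=6, (3,1) g=2 f=6, (3,3) g=2 f=4, (4,1) g=1 f=6, (4,3) g=1 f=4, (5,2) g=1 f=6]

expanded=(2,2); open=[(1,2) g=3 f=6, (2,1) g=3 f=6, (3,1) g=2 f=6, (3,3) g=2 f=4, (4,1) g=1 f=6, (4,3) g=1 f=4, (5,2) g=1 f=6]; closed=[(2,2), (3,2), (4,2)]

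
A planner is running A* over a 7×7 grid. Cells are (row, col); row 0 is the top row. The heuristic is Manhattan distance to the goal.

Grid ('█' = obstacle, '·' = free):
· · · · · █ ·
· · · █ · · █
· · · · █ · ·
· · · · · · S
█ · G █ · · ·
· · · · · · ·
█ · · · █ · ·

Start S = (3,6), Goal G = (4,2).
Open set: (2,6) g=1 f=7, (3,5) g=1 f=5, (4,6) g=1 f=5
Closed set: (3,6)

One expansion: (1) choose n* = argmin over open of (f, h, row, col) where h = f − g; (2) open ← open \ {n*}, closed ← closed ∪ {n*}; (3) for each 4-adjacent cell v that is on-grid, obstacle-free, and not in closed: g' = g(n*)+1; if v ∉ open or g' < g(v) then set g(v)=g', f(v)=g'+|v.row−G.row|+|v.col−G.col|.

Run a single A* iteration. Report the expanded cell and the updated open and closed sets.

step 1: expand (3,5) (f=5, h=4) → closed; open now [(2,5) g=2 f=7, (2,6) g=1 f=7, (3,4) g=2 f=5, (4,5) g=2 f=5, (4,6) g=1 f=5]

expanded=(3,5); open=[(2,5) g=2 f=7, (2,6) g=1 f=7, (3,4) g=2 f=5, (4,5) g=2 f=5, (4,6) g=1 f=5]; closed=[(3,5), (3,6)]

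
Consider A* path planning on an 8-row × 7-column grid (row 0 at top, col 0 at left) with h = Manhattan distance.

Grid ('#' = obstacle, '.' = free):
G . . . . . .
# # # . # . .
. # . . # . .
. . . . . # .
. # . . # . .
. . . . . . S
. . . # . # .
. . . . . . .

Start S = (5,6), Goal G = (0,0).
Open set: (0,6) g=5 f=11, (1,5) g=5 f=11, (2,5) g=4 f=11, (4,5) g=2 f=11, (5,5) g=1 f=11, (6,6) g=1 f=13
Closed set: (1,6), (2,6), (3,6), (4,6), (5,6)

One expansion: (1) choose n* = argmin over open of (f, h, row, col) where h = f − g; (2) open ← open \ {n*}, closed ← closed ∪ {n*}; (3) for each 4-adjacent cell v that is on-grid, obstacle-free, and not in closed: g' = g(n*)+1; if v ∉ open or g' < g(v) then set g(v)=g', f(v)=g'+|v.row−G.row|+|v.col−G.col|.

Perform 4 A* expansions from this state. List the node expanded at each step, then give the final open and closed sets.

step 1: expand (0,6) (f=11, h=6) → closed; open now [(0,5) g=6 f=11, (1,5) g=5 f=11, (2,5) g=4 f=11, (4,5) g=2 f=11, (5,5) g=1 f=11, (6,6) g=1 f=13]
step 2: expand (0,5) (f=11, h=5) → closed; open now [(0,4) g=7 f=11, (1,5) g=5 f=11, (2,5) g=4 f=11, (4,5) g=2 f=11, (5,5) g=1 f=11, (6,6) g=1 f=13]
step 3: expand (0,4) (f=11, h=4) → closed; open now [(0,3) g=8 f=11, (1,5) g=5 f=11, (2,5) g=4 f=11, (4,5) g=2 f=11, (5,5) g=1 f=11, (6,6) g=1 f=13]
step 4: expand (0,3) (f=11, h=3) → closed; open now [(0,2) g=9 f=11, (1,3) g=9 f=13, (1,5) g=5 f=11, (2,5) g=4 f=11, (4,5) g=2 f=11, (5,5) g=1 f=11, (6,6) g=1 f=13]

order=[(0,6) → (0,5) → (0,4) → (0,3)]; open=[(0,2) g=9 f=11, (1,3) g=9 f=13, (1,5) g=5 f=11, (2,5) g=4 f=11, (4,5) g=2 f=11, (5,5) g=1 f=11, (6,6) g=1 f=13]; closed=[(0,3), (0,4), (0,5), (0,6), (1,6), (2,6), (3,6), (4,6), (5,6)]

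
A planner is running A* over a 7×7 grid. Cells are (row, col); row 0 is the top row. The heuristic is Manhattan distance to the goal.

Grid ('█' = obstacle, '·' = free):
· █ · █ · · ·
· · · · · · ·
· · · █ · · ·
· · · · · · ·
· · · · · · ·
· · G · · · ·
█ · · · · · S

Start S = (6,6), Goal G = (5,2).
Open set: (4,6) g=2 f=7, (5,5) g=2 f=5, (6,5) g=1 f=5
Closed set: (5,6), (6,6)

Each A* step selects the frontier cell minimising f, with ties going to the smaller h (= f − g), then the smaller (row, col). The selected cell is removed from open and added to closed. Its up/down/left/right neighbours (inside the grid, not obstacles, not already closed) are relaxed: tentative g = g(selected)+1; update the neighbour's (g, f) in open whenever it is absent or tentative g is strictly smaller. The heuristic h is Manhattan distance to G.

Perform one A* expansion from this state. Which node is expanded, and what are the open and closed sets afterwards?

step 1: expand (5,5) (f=5, h=3) → closed; open now [(4,5) g=3 f=7, (4,6) g=2 f=7, (5,4) g=3 f=5, (6,5) g=1 f=5]

expanded=(5,5); open=[(4,5) g=3 f=7, (4,6) g=2 f=7, (5,4) g=3 f=5, (6,5) g=1 f=5]; closed=[(5,5), (5,6), (6,6)]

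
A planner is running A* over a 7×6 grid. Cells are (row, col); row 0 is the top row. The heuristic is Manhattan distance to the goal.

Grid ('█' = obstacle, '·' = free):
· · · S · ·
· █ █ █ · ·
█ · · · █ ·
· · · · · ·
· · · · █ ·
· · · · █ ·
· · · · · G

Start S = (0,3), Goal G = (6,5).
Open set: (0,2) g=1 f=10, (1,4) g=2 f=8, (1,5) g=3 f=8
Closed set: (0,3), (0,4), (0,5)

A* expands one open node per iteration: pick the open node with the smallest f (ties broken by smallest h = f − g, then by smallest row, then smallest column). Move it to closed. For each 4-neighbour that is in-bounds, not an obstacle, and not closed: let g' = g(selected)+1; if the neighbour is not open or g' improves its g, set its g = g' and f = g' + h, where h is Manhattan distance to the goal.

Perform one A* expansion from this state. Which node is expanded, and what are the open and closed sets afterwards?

step 1: expand (1,5) (f=8, h=5) → closed; open now [(0,2) g=1 f=10, (1,4) g=2 f=8, (2,5) g=4 f=8]

expanded=(1,5); open=[(0,2) g=1 f=10, (1,4) g=2 f=8, (2,5) g=4 f=8]; closed=[(0,3), (0,4), (0,5), (1,5)]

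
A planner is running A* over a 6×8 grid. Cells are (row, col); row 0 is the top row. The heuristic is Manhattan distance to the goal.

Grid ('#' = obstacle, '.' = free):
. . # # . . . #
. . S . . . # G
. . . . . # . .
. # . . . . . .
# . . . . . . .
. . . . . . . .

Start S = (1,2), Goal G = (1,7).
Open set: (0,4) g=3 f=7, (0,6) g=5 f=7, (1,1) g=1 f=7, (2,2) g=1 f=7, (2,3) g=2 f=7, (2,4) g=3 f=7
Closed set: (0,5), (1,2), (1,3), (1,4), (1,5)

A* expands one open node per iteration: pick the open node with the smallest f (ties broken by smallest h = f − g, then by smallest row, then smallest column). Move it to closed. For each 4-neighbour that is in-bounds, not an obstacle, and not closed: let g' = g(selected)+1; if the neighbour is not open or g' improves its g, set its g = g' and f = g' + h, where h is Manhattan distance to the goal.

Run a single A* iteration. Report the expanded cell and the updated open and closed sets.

step 1: expand (0,6) (f=7, h=2) → closed; open now [(0,4) g=3 f=7, (1,1) g=1 f=7, (2,2) g=1 f=7, (2,3) g=2 f=7, (2,4) g=3 f=7]

expanded=(0,6); open=[(0,4) g=3 f=7, (1,1) g=1 f=7, (2,2) g=1 f=7, (2,3) g=2 f=7, (2,4) g=3 f=7]; closed=[(0,5), (0,6), (1,2), (1,3), (1,4), (1,5)]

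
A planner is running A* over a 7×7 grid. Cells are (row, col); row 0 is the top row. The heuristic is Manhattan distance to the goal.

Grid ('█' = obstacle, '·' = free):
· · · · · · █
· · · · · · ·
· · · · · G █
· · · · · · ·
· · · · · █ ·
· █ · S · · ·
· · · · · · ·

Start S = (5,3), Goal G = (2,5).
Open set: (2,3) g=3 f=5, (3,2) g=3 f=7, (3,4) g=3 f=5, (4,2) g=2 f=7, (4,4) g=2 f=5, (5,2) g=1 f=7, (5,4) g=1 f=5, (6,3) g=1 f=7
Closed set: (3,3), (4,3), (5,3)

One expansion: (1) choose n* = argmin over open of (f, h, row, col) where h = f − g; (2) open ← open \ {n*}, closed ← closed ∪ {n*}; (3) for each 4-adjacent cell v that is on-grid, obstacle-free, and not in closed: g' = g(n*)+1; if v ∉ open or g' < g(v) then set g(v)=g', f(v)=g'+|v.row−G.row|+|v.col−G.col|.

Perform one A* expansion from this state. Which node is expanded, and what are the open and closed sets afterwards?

expanded=(2,3); open=[(1,3) g=4 f=7, (2,2) g=4 f=7, (2,4) g=4 f=5, (3,2) g=3 f=7, (3,4) g=3 f=5, (4,2) g=2 f=7, (4,4) g=2 f=5, (5,2) g=1 f=7, (5,4) g=1 f=5, (6,3) g=1 f=7]; closed=[(2,3), (3,3), (4,3), (5,3)]

step 1: expand (2,3) (f=5, h=2) → closed; open now [(1,3) g=4 f=7, (2,2) g=4 f=7, (2,4) g=4 f=5, (3,2) g=3 f=7, (3,4) g=3 f=5, (4,2) g=2 f=7, (4,4) g=2 f=5, (5,2) g=1 f=7, (5,4) g=1 f=5, (6,3) g=1 f=7]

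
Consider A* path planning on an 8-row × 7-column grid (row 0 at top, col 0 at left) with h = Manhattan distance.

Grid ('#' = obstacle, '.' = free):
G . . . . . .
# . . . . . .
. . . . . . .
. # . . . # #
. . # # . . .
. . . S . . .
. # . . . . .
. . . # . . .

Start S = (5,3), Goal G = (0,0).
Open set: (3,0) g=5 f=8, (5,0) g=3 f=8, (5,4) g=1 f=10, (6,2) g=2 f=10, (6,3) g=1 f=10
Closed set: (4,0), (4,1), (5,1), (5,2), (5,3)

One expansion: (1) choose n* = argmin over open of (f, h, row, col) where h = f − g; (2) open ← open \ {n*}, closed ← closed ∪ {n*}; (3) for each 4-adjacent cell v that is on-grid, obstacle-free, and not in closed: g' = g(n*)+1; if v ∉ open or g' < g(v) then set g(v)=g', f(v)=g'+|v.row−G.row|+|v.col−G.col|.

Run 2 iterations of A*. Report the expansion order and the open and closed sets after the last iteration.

step 1: expand (3,0) (f=8, h=3) → closed; open now [(2,0) g=6 f=8, (5,0) g=3 f=8, (5,4) g=1 f=10, (6,2) g=2 f=10, (6,3) g=1 f=10]
step 2: expand (2,0) (f=8, h=2) → closed; open now [(2,1) g=7 f=10, (5,0) g=3 f=8, (5,4) g=1 f=10, (6,2) g=2 f=10, (6,3) g=1 f=10]

order=[(3,0) → (2,0)]; open=[(2,1) g=7 f=10, (5,0) g=3 f=8, (5,4) g=1 f=10, (6,2) g=2 f=10, (6,3) g=1 f=10]; closed=[(2,0), (3,0), (4,0), (4,1), (5,1), (5,2), (5,3)]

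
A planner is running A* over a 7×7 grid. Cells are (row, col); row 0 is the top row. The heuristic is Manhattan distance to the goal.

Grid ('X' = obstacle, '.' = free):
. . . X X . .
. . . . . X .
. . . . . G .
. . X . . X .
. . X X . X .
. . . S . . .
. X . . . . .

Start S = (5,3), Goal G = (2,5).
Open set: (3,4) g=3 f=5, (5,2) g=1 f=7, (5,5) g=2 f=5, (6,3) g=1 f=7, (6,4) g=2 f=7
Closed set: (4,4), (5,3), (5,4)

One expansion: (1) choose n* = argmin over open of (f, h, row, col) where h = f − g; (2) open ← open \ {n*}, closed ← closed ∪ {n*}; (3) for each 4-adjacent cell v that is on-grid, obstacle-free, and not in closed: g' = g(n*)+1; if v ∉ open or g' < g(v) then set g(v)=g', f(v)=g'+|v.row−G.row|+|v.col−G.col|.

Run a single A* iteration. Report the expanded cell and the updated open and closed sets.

expanded=(3,4); open=[(2,4) g=4 f=5, (3,3) g=4 f=7, (5,2) g=1 f=7, (5,5) g=2 f=5, (6,3) g=1 f=7, (6,4) g=2 f=7]; closed=[(3,4), (4,4), (5,3), (5,4)]

step 1: expand (3,4) (f=5, h=2) → closed; open now [(2,4) g=4 f=5, (3,3) g=4 f=7, (5,2) g=1 f=7, (5,5) g=2 f=5, (6,3) g=1 f=7, (6,4) g=2 f=7]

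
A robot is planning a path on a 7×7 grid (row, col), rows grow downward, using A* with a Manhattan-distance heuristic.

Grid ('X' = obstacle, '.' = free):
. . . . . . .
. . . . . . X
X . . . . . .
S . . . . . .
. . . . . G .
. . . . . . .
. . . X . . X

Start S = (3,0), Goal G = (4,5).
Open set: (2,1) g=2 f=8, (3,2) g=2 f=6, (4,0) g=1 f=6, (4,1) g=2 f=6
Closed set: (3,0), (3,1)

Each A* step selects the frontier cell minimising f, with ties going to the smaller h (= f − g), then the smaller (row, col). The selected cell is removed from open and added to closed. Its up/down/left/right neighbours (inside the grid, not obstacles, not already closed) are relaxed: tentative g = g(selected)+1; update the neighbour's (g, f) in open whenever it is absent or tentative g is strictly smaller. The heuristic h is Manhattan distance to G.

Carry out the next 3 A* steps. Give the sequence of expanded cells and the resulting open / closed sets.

order=[(3,2) → (3,3) → (3,4)]; open=[(2,1) g=2 f=8, (2,2) g=3 f=8, (2,3) g=4 f=8, (2,4) g=5 f=8, (3,5) g=5 f=6, (4,0) g=1 f=6, (4,1) g=2 f=6, (4,2) g=3 f=6, (4,3) g=4 f=6, (4,4) g=5 f=6]; closed=[(3,0), (3,1), (3,2), (3,3), (3,4)]

step 1: expand (3,2) (f=6, h=4) → closed; open now [(2,1) g=2 f=8, (2,2) g=3 f=8, (3,3) g=3 f=6, (4,0) g=1 f=6, (4,1) g=2 f=6, (4,2) g=3 f=6]
step 2: expand (3,3) (f=6, h=3) → closed; open now [(2,1) g=2 f=8, (2,2) g=3 f=8, (2,3) g=4 f=8, (3,4) g=4 f=6, (4,0) g=1 f=6, (4,1) g=2 f=6, (4,2) g=3 f=6, (4,3) g=4 f=6]
step 3: expand (3,4) (f=6, h=2) → closed; open now [(2,1) g=2 f=8, (2,2) g=3 f=8, (2,3) g=4 f=8, (2,4) g=5 f=8, (3,5) g=5 f=6, (4,0) g=1 f=6, (4,1) g=2 f=6, (4,2) g=3 f=6, (4,3) g=4 f=6, (4,4) g=5 f=6]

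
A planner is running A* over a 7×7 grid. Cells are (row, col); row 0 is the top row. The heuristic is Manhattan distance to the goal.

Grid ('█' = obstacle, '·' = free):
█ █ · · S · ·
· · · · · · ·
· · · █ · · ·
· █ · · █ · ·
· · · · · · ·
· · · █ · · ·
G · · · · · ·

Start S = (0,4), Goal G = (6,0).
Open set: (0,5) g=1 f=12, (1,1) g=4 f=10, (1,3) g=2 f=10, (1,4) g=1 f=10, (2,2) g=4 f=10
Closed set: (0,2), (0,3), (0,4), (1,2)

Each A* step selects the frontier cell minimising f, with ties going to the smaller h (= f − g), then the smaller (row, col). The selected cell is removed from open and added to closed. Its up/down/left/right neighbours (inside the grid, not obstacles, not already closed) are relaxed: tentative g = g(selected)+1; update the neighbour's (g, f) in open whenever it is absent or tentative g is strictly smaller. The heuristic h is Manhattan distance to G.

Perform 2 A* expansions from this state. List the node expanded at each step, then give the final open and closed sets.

step 1: expand (1,1) (f=10, h=6) → closed; open now [(0,5) g=1 f=12, (1,0) g=5 f=10, (1,3) g=2 f=10, (1,4) g=1 f=10, (2,1) g=5 f=10, (2,2) g=4 f=10]
step 2: expand (1,0) (f=10, h=5) → closed; open now [(0,5) g=1 f=12, (1,3) g=2 f=10, (1,4) g=1 f=10, (2,0) g=6 f=10, (2,1) g=5 f=10, (2,2) g=4 f=10]

order=[(1,1) → (1,0)]; open=[(0,5) g=1 f=12, (1,3) g=2 f=10, (1,4) g=1 f=10, (2,0) g=6 f=10, (2,1) g=5 f=10, (2,2) g=4 f=10]; closed=[(0,2), (0,3), (0,4), (1,0), (1,1), (1,2)]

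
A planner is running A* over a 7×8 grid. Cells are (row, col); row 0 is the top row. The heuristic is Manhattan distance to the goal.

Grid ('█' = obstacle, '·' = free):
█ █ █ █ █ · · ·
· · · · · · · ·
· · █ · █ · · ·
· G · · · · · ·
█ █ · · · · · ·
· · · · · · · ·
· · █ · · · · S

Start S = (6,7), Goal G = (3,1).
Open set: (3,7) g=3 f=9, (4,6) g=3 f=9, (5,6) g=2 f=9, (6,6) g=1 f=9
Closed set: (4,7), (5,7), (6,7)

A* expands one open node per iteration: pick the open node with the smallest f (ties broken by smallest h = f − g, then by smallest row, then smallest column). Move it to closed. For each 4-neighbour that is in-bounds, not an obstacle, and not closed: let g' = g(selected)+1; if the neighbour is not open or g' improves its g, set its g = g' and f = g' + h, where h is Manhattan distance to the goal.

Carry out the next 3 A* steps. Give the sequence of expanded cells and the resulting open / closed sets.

order=[(3,7) → (3,6) → (3,5)]; open=[(2,5) g=6 f=11, (2,6) g=5 f=11, (2,7) g=4 f=11, (3,4) g=6 f=9, (4,5) g=6 f=11, (4,6) g=3 f=9, (5,6) g=2 f=9, (6,6) g=1 f=9]; closed=[(3,5), (3,6), (3,7), (4,7), (5,7), (6,7)]

step 1: expand (3,7) (f=9, h=6) → closed; open now [(2,7) g=4 f=11, (3,6) g=4 f=9, (4,6) g=3 f=9, (5,6) g=2 f=9, (6,6) g=1 f=9]
step 2: expand (3,6) (f=9, h=5) → closed; open now [(2,6) g=5 f=11, (2,7) g=4 f=11, (3,5) g=5 f=9, (4,6) g=3 f=9, (5,6) g=2 f=9, (6,6) g=1 f=9]
step 3: expand (3,5) (f=9, h=4) → closed; open now [(2,5) g=6 f=11, (2,6) g=5 f=11, (2,7) g=4 f=11, (3,4) g=6 f=9, (4,5) g=6 f=11, (4,6) g=3 f=9, (5,6) g=2 f=9, (6,6) g=1 f=9]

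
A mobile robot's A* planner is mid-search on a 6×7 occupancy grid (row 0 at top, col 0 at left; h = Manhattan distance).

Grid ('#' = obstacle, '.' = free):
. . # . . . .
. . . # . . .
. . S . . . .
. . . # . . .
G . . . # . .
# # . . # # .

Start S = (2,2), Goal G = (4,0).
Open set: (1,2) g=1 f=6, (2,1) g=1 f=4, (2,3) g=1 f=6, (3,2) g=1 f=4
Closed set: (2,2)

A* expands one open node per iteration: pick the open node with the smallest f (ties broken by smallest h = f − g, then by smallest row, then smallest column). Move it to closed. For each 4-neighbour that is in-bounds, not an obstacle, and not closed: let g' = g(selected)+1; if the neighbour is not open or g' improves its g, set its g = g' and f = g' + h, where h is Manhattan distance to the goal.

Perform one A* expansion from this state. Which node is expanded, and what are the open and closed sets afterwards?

step 1: expand (2,1) (f=4, h=3) → closed; open now [(1,1) g=2 f=6, (1,2) g=1 f=6, (2,0) g=2 f=4, (2,3) g=1 f=6, (3,1) g=2 f=4, (3,2) g=1 f=4]

expanded=(2,1); open=[(1,1) g=2 f=6, (1,2) g=1 f=6, (2,0) g=2 f=4, (2,3) g=1 f=6, (3,1) g=2 f=4, (3,2) g=1 f=4]; closed=[(2,1), (2,2)]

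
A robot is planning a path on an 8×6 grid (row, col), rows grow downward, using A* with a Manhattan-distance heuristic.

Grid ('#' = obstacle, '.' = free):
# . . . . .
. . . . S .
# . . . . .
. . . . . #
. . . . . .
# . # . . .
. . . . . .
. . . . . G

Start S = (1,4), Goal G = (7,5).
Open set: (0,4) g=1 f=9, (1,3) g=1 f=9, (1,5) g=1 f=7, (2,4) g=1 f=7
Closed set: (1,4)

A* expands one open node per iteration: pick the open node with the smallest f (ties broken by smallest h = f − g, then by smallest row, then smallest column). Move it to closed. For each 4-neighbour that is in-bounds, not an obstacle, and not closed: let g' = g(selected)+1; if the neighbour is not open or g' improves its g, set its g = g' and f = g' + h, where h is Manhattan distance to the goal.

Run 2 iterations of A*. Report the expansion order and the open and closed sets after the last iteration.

step 1: expand (1,5) (f=7, h=6) → closed; open now [(0,4) g=1 f=9, (0,5) g=2 f=9, (1,3) g=1 f=9, (2,4) g=1 f=7, (2,5) g=2 f=7]
step 2: expand (2,5) (f=7, h=5) → closed; open now [(0,4) g=1 f=9, (0,5) g=2 f=9, (1,3) g=1 f=9, (2,4) g=1 f=7]

order=[(1,5) → (2,5)]; open=[(0,4) g=1 f=9, (0,5) g=2 f=9, (1,3) g=1 f=9, (2,4) g=1 f=7]; closed=[(1,4), (1,5), (2,5)]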